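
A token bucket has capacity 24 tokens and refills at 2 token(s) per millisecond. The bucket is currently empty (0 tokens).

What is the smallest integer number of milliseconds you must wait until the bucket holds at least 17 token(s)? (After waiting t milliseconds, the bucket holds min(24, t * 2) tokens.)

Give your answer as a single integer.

Need t * 2 >= 17, so t >= 17/2.
Smallest integer t = ceil(17/2) = 9.

Answer: 9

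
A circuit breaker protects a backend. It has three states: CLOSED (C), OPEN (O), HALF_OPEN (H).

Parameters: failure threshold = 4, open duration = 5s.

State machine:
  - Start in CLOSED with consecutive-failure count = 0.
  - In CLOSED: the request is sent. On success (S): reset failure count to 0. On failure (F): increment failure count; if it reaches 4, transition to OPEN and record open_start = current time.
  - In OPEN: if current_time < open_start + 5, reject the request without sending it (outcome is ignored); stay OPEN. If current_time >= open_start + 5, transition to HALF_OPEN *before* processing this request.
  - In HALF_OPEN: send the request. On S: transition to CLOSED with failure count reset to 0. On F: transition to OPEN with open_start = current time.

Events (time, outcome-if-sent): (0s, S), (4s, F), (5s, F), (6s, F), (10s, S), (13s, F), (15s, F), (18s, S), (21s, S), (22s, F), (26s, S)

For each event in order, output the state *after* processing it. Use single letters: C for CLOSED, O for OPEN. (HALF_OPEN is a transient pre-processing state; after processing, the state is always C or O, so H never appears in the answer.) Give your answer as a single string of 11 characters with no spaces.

Answer: CCCCCCCCCCC

Derivation:
State after each event:
  event#1 t=0s outcome=S: state=CLOSED
  event#2 t=4s outcome=F: state=CLOSED
  event#3 t=5s outcome=F: state=CLOSED
  event#4 t=6s outcome=F: state=CLOSED
  event#5 t=10s outcome=S: state=CLOSED
  event#6 t=13s outcome=F: state=CLOSED
  event#7 t=15s outcome=F: state=CLOSED
  event#8 t=18s outcome=S: state=CLOSED
  event#9 t=21s outcome=S: state=CLOSED
  event#10 t=22s outcome=F: state=CLOSED
  event#11 t=26s outcome=S: state=CLOSED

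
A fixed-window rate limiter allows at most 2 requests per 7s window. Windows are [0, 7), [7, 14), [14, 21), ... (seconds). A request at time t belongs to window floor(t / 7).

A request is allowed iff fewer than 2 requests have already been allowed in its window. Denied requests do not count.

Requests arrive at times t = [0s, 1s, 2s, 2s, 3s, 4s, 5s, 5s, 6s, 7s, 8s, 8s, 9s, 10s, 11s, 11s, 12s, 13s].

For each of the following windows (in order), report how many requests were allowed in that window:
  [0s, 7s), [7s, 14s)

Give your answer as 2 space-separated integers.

Answer: 2 2

Derivation:
Processing requests:
  req#1 t=0s (window 0): ALLOW
  req#2 t=1s (window 0): ALLOW
  req#3 t=2s (window 0): DENY
  req#4 t=2s (window 0): DENY
  req#5 t=3s (window 0): DENY
  req#6 t=4s (window 0): DENY
  req#7 t=5s (window 0): DENY
  req#8 t=5s (window 0): DENY
  req#9 t=6s (window 0): DENY
  req#10 t=7s (window 1): ALLOW
  req#11 t=8s (window 1): ALLOW
  req#12 t=8s (window 1): DENY
  req#13 t=9s (window 1): DENY
  req#14 t=10s (window 1): DENY
  req#15 t=11s (window 1): DENY
  req#16 t=11s (window 1): DENY
  req#17 t=12s (window 1): DENY
  req#18 t=13s (window 1): DENY

Allowed counts by window: 2 2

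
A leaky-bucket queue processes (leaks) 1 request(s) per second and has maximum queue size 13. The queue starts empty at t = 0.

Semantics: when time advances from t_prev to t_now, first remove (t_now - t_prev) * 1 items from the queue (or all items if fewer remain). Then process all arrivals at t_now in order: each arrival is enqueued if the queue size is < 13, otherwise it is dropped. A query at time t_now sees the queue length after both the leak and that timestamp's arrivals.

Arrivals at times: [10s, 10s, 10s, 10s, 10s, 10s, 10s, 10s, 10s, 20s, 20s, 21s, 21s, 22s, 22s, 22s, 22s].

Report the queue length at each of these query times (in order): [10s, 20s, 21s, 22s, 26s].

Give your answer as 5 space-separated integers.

Queue lengths at query times:
  query t=10s: backlog = 9
  query t=20s: backlog = 2
  query t=21s: backlog = 3
  query t=22s: backlog = 6
  query t=26s: backlog = 2

Answer: 9 2 3 6 2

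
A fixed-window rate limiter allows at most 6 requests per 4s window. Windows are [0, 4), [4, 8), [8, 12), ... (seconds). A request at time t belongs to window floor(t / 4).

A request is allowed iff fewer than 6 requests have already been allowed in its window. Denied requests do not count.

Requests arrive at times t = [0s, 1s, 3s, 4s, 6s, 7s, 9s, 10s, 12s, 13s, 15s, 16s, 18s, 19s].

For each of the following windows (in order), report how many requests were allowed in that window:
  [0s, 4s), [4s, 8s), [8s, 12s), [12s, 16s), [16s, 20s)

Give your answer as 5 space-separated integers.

Processing requests:
  req#1 t=0s (window 0): ALLOW
  req#2 t=1s (window 0): ALLOW
  req#3 t=3s (window 0): ALLOW
  req#4 t=4s (window 1): ALLOW
  req#5 t=6s (window 1): ALLOW
  req#6 t=7s (window 1): ALLOW
  req#7 t=9s (window 2): ALLOW
  req#8 t=10s (window 2): ALLOW
  req#9 t=12s (window 3): ALLOW
  req#10 t=13s (window 3): ALLOW
  req#11 t=15s (window 3): ALLOW
  req#12 t=16s (window 4): ALLOW
  req#13 t=18s (window 4): ALLOW
  req#14 t=19s (window 4): ALLOW

Allowed counts by window: 3 3 2 3 3

Answer: 3 3 2 3 3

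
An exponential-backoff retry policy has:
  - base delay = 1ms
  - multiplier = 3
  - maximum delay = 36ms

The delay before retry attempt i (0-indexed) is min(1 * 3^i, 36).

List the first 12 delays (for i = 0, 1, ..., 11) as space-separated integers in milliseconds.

Computing each delay:
  i=0: min(1*3^0, 36) = 1
  i=1: min(1*3^1, 36) = 3
  i=2: min(1*3^2, 36) = 9
  i=3: min(1*3^3, 36) = 27
  i=4: min(1*3^4, 36) = 36
  i=5: min(1*3^5, 36) = 36
  i=6: min(1*3^6, 36) = 36
  i=7: min(1*3^7, 36) = 36
  i=8: min(1*3^8, 36) = 36
  i=9: min(1*3^9, 36) = 36
  i=10: min(1*3^10, 36) = 36
  i=11: min(1*3^11, 36) = 36

Answer: 1 3 9 27 36 36 36 36 36 36 36 36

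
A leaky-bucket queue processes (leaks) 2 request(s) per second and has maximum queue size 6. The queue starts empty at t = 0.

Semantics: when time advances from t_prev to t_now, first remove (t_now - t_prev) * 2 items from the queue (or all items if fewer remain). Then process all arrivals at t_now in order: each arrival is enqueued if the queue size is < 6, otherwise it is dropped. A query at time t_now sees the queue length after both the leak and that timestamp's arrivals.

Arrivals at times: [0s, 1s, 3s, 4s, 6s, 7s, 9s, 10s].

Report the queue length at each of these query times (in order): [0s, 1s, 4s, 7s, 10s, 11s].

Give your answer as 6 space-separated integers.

Queue lengths at query times:
  query t=0s: backlog = 1
  query t=1s: backlog = 1
  query t=4s: backlog = 1
  query t=7s: backlog = 1
  query t=10s: backlog = 1
  query t=11s: backlog = 0

Answer: 1 1 1 1 1 0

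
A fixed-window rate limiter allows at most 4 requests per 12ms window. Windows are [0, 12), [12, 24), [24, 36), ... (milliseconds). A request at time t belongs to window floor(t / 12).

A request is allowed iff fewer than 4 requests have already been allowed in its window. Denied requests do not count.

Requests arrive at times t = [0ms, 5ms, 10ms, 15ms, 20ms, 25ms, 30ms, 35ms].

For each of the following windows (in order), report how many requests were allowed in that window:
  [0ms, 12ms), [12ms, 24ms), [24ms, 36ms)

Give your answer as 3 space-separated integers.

Processing requests:
  req#1 t=0ms (window 0): ALLOW
  req#2 t=5ms (window 0): ALLOW
  req#3 t=10ms (window 0): ALLOW
  req#4 t=15ms (window 1): ALLOW
  req#5 t=20ms (window 1): ALLOW
  req#6 t=25ms (window 2): ALLOW
  req#7 t=30ms (window 2): ALLOW
  req#8 t=35ms (window 2): ALLOW

Allowed counts by window: 3 2 3

Answer: 3 2 3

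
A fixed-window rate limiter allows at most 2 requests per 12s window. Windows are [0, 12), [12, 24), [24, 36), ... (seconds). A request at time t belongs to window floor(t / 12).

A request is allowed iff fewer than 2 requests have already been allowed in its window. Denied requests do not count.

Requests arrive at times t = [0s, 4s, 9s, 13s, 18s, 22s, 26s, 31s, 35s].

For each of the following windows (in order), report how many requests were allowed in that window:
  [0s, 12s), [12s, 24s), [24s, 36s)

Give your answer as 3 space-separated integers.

Processing requests:
  req#1 t=0s (window 0): ALLOW
  req#2 t=4s (window 0): ALLOW
  req#3 t=9s (window 0): DENY
  req#4 t=13s (window 1): ALLOW
  req#5 t=18s (window 1): ALLOW
  req#6 t=22s (window 1): DENY
  req#7 t=26s (window 2): ALLOW
  req#8 t=31s (window 2): ALLOW
  req#9 t=35s (window 2): DENY

Allowed counts by window: 2 2 2

Answer: 2 2 2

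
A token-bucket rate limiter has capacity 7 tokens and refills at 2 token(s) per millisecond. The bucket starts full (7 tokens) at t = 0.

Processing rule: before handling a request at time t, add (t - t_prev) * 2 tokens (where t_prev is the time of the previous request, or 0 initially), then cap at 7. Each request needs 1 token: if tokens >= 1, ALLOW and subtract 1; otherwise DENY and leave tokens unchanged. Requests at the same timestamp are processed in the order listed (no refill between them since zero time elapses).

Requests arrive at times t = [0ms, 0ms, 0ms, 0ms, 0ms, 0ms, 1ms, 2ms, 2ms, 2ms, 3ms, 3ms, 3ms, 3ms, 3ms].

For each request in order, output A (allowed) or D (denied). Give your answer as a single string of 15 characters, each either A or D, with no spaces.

Answer: AAAAAAAAAAAAADD

Derivation:
Simulating step by step:
  req#1 t=0ms: ALLOW
  req#2 t=0ms: ALLOW
  req#3 t=0ms: ALLOW
  req#4 t=0ms: ALLOW
  req#5 t=0ms: ALLOW
  req#6 t=0ms: ALLOW
  req#7 t=1ms: ALLOW
  req#8 t=2ms: ALLOW
  req#9 t=2ms: ALLOW
  req#10 t=2ms: ALLOW
  req#11 t=3ms: ALLOW
  req#12 t=3ms: ALLOW
  req#13 t=3ms: ALLOW
  req#14 t=3ms: DENY
  req#15 t=3ms: DENY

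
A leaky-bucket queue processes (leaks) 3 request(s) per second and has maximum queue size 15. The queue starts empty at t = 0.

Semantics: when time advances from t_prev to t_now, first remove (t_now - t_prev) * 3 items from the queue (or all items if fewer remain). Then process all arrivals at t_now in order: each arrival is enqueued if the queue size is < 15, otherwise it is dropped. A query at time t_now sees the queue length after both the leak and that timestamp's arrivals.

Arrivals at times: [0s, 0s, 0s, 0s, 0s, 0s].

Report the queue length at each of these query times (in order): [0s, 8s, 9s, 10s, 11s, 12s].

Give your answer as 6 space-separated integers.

Queue lengths at query times:
  query t=0s: backlog = 6
  query t=8s: backlog = 0
  query t=9s: backlog = 0
  query t=10s: backlog = 0
  query t=11s: backlog = 0
  query t=12s: backlog = 0

Answer: 6 0 0 0 0 0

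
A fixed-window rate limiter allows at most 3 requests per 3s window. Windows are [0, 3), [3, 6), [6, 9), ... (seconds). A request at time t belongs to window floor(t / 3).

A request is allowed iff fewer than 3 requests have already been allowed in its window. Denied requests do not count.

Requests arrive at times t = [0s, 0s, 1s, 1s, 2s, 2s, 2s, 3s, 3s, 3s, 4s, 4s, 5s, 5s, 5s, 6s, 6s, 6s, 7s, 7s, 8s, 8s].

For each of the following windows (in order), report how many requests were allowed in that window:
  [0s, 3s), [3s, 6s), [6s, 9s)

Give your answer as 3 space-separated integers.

Answer: 3 3 3

Derivation:
Processing requests:
  req#1 t=0s (window 0): ALLOW
  req#2 t=0s (window 0): ALLOW
  req#3 t=1s (window 0): ALLOW
  req#4 t=1s (window 0): DENY
  req#5 t=2s (window 0): DENY
  req#6 t=2s (window 0): DENY
  req#7 t=2s (window 0): DENY
  req#8 t=3s (window 1): ALLOW
  req#9 t=3s (window 1): ALLOW
  req#10 t=3s (window 1): ALLOW
  req#11 t=4s (window 1): DENY
  req#12 t=4s (window 1): DENY
  req#13 t=5s (window 1): DENY
  req#14 t=5s (window 1): DENY
  req#15 t=5s (window 1): DENY
  req#16 t=6s (window 2): ALLOW
  req#17 t=6s (window 2): ALLOW
  req#18 t=6s (window 2): ALLOW
  req#19 t=7s (window 2): DENY
  req#20 t=7s (window 2): DENY
  req#21 t=8s (window 2): DENY
  req#22 t=8s (window 2): DENY

Allowed counts by window: 3 3 3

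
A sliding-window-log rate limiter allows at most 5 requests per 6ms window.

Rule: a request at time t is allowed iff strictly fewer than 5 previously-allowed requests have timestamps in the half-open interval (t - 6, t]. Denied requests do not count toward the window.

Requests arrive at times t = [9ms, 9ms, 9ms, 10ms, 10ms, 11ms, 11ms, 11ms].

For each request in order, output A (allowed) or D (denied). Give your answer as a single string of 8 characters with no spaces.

Tracking allowed requests in the window:
  req#1 t=9ms: ALLOW
  req#2 t=9ms: ALLOW
  req#3 t=9ms: ALLOW
  req#4 t=10ms: ALLOW
  req#5 t=10ms: ALLOW
  req#6 t=11ms: DENY
  req#7 t=11ms: DENY
  req#8 t=11ms: DENY

Answer: AAAAADDD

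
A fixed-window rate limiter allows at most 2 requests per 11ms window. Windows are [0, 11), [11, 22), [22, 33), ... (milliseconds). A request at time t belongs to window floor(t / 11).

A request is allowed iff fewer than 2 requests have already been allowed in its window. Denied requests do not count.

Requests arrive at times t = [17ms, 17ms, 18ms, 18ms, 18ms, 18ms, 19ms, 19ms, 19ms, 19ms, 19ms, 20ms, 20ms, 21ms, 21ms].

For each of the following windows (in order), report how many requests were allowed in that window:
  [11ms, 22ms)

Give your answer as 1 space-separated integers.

Answer: 2

Derivation:
Processing requests:
  req#1 t=17ms (window 1): ALLOW
  req#2 t=17ms (window 1): ALLOW
  req#3 t=18ms (window 1): DENY
  req#4 t=18ms (window 1): DENY
  req#5 t=18ms (window 1): DENY
  req#6 t=18ms (window 1): DENY
  req#7 t=19ms (window 1): DENY
  req#8 t=19ms (window 1): DENY
  req#9 t=19ms (window 1): DENY
  req#10 t=19ms (window 1): DENY
  req#11 t=19ms (window 1): DENY
  req#12 t=20ms (window 1): DENY
  req#13 t=20ms (window 1): DENY
  req#14 t=21ms (window 1): DENY
  req#15 t=21ms (window 1): DENY

Allowed counts by window: 2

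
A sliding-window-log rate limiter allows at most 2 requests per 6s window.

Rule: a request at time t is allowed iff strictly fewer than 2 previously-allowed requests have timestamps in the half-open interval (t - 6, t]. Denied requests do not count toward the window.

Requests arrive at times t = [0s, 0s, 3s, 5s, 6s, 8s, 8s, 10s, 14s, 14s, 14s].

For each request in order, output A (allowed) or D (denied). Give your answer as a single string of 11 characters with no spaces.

Tracking allowed requests in the window:
  req#1 t=0s: ALLOW
  req#2 t=0s: ALLOW
  req#3 t=3s: DENY
  req#4 t=5s: DENY
  req#5 t=6s: ALLOW
  req#6 t=8s: ALLOW
  req#7 t=8s: DENY
  req#8 t=10s: DENY
  req#9 t=14s: ALLOW
  req#10 t=14s: ALLOW
  req#11 t=14s: DENY

Answer: AADDAADDAAD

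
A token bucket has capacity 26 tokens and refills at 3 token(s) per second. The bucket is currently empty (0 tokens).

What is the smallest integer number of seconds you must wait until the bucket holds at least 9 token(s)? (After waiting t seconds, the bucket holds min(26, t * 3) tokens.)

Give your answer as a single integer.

Answer: 3

Derivation:
Need t * 3 >= 9, so t >= 9/3.
Smallest integer t = ceil(9/3) = 3.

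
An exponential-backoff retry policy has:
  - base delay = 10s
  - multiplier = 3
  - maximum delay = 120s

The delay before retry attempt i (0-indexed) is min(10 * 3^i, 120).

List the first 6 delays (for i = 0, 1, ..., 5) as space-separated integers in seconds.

Computing each delay:
  i=0: min(10*3^0, 120) = 10
  i=1: min(10*3^1, 120) = 30
  i=2: min(10*3^2, 120) = 90
  i=3: min(10*3^3, 120) = 120
  i=4: min(10*3^4, 120) = 120
  i=5: min(10*3^5, 120) = 120

Answer: 10 30 90 120 120 120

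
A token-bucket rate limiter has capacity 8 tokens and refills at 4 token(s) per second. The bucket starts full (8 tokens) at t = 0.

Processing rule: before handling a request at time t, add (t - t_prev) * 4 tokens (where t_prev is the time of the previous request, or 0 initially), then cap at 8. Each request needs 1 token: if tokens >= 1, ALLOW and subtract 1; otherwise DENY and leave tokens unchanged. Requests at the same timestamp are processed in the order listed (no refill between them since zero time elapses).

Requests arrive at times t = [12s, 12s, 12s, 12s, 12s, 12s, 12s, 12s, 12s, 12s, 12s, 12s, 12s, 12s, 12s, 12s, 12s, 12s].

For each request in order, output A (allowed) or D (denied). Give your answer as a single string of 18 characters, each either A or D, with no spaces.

Answer: AAAAAAAADDDDDDDDDD

Derivation:
Simulating step by step:
  req#1 t=12s: ALLOW
  req#2 t=12s: ALLOW
  req#3 t=12s: ALLOW
  req#4 t=12s: ALLOW
  req#5 t=12s: ALLOW
  req#6 t=12s: ALLOW
  req#7 t=12s: ALLOW
  req#8 t=12s: ALLOW
  req#9 t=12s: DENY
  req#10 t=12s: DENY
  req#11 t=12s: DENY
  req#12 t=12s: DENY
  req#13 t=12s: DENY
  req#14 t=12s: DENY
  req#15 t=12s: DENY
  req#16 t=12s: DENY
  req#17 t=12s: DENY
  req#18 t=12s: DENY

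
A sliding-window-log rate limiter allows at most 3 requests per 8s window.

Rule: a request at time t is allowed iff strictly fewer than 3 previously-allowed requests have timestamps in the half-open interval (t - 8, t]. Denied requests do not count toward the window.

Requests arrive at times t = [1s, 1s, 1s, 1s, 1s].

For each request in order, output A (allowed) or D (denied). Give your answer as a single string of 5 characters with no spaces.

Answer: AAADD

Derivation:
Tracking allowed requests in the window:
  req#1 t=1s: ALLOW
  req#2 t=1s: ALLOW
  req#3 t=1s: ALLOW
  req#4 t=1s: DENY
  req#5 t=1s: DENY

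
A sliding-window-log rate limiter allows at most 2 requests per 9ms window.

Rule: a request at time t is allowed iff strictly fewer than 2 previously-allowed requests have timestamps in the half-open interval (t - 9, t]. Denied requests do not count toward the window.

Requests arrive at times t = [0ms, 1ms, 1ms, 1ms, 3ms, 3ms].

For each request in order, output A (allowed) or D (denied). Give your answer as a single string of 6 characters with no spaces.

Answer: AADDDD

Derivation:
Tracking allowed requests in the window:
  req#1 t=0ms: ALLOW
  req#2 t=1ms: ALLOW
  req#3 t=1ms: DENY
  req#4 t=1ms: DENY
  req#5 t=3ms: DENY
  req#6 t=3ms: DENY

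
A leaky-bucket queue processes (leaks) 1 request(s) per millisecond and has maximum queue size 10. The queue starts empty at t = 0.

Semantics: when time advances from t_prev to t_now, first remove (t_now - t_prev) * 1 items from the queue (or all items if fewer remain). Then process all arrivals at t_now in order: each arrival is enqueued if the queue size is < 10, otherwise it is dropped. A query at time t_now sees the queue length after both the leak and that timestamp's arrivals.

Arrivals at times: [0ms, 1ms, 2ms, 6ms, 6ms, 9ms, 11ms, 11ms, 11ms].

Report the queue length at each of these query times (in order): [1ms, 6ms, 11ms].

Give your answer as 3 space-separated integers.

Queue lengths at query times:
  query t=1ms: backlog = 1
  query t=6ms: backlog = 2
  query t=11ms: backlog = 3

Answer: 1 2 3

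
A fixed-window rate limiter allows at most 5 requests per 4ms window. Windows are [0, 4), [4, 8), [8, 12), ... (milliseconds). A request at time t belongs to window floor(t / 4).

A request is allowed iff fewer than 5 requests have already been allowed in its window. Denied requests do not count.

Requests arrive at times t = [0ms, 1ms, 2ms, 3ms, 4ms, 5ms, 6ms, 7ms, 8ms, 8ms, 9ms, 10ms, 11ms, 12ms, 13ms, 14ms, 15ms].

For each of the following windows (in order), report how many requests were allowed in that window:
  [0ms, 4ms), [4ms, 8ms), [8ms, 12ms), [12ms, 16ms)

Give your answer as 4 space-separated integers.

Processing requests:
  req#1 t=0ms (window 0): ALLOW
  req#2 t=1ms (window 0): ALLOW
  req#3 t=2ms (window 0): ALLOW
  req#4 t=3ms (window 0): ALLOW
  req#5 t=4ms (window 1): ALLOW
  req#6 t=5ms (window 1): ALLOW
  req#7 t=6ms (window 1): ALLOW
  req#8 t=7ms (window 1): ALLOW
  req#9 t=8ms (window 2): ALLOW
  req#10 t=8ms (window 2): ALLOW
  req#11 t=9ms (window 2): ALLOW
  req#12 t=10ms (window 2): ALLOW
  req#13 t=11ms (window 2): ALLOW
  req#14 t=12ms (window 3): ALLOW
  req#15 t=13ms (window 3): ALLOW
  req#16 t=14ms (window 3): ALLOW
  req#17 t=15ms (window 3): ALLOW

Allowed counts by window: 4 4 5 4

Answer: 4 4 5 4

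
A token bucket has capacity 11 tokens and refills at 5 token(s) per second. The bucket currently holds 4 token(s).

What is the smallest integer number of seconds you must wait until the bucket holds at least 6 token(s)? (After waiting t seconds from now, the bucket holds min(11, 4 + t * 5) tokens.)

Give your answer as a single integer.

Need 4 + t * 5 >= 6, so t >= 2/5.
Smallest integer t = ceil(2/5) = 1.

Answer: 1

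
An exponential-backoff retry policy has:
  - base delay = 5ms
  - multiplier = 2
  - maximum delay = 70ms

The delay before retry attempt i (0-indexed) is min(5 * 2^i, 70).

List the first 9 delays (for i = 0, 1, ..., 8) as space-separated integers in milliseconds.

Computing each delay:
  i=0: min(5*2^0, 70) = 5
  i=1: min(5*2^1, 70) = 10
  i=2: min(5*2^2, 70) = 20
  i=3: min(5*2^3, 70) = 40
  i=4: min(5*2^4, 70) = 70
  i=5: min(5*2^5, 70) = 70
  i=6: min(5*2^6, 70) = 70
  i=7: min(5*2^7, 70) = 70
  i=8: min(5*2^8, 70) = 70

Answer: 5 10 20 40 70 70 70 70 70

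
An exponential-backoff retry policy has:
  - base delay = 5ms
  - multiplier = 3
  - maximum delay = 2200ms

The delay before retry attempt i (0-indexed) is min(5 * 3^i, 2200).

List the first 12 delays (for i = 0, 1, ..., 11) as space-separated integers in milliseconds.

Answer: 5 15 45 135 405 1215 2200 2200 2200 2200 2200 2200

Derivation:
Computing each delay:
  i=0: min(5*3^0, 2200) = 5
  i=1: min(5*3^1, 2200) = 15
  i=2: min(5*3^2, 2200) = 45
  i=3: min(5*3^3, 2200) = 135
  i=4: min(5*3^4, 2200) = 405
  i=5: min(5*3^5, 2200) = 1215
  i=6: min(5*3^6, 2200) = 2200
  i=7: min(5*3^7, 2200) = 2200
  i=8: min(5*3^8, 2200) = 2200
  i=9: min(5*3^9, 2200) = 2200
  i=10: min(5*3^10, 2200) = 2200
  i=11: min(5*3^11, 2200) = 2200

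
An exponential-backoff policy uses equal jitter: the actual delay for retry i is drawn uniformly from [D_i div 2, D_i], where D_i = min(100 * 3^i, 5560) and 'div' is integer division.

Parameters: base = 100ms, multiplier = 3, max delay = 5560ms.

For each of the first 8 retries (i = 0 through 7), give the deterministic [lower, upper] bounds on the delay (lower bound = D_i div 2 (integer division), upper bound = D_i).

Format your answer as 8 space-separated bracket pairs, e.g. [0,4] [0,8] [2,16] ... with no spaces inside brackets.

Answer: [50,100] [150,300] [450,900] [1350,2700] [2780,5560] [2780,5560] [2780,5560] [2780,5560]

Derivation:
Computing bounds per retry:
  i=0: D_i=min(100*3^0,5560)=100, bounds=[50,100]
  i=1: D_i=min(100*3^1,5560)=300, bounds=[150,300]
  i=2: D_i=min(100*3^2,5560)=900, bounds=[450,900]
  i=3: D_i=min(100*3^3,5560)=2700, bounds=[1350,2700]
  i=4: D_i=min(100*3^4,5560)=5560, bounds=[2780,5560]
  i=5: D_i=min(100*3^5,5560)=5560, bounds=[2780,5560]
  i=6: D_i=min(100*3^6,5560)=5560, bounds=[2780,5560]
  i=7: D_i=min(100*3^7,5560)=5560, bounds=[2780,5560]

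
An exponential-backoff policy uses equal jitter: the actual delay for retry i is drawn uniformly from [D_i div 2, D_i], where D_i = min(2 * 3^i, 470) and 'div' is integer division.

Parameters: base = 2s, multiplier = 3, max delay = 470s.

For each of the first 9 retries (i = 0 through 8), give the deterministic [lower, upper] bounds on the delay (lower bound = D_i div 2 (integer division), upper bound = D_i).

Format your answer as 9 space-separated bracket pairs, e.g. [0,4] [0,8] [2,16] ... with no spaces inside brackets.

Answer: [1,2] [3,6] [9,18] [27,54] [81,162] [235,470] [235,470] [235,470] [235,470]

Derivation:
Computing bounds per retry:
  i=0: D_i=min(2*3^0,470)=2, bounds=[1,2]
  i=1: D_i=min(2*3^1,470)=6, bounds=[3,6]
  i=2: D_i=min(2*3^2,470)=18, bounds=[9,18]
  i=3: D_i=min(2*3^3,470)=54, bounds=[27,54]
  i=4: D_i=min(2*3^4,470)=162, bounds=[81,162]
  i=5: D_i=min(2*3^5,470)=470, bounds=[235,470]
  i=6: D_i=min(2*3^6,470)=470, bounds=[235,470]
  i=7: D_i=min(2*3^7,470)=470, bounds=[235,470]
  i=8: D_i=min(2*3^8,470)=470, bounds=[235,470]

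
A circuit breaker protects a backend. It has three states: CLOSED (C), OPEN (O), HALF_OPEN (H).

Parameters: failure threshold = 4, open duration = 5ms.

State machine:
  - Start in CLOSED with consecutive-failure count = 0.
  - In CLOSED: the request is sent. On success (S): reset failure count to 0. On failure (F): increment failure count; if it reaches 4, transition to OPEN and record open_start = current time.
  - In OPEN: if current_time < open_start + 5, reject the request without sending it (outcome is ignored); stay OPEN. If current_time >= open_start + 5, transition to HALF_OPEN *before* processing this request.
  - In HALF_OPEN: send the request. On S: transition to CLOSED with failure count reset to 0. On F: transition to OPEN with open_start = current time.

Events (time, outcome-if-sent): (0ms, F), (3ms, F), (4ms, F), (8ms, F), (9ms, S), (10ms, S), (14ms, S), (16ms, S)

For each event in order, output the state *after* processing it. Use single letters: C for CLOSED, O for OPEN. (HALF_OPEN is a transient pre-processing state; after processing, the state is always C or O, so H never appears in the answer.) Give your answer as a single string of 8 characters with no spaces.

Answer: CCCOOOCC

Derivation:
State after each event:
  event#1 t=0ms outcome=F: state=CLOSED
  event#2 t=3ms outcome=F: state=CLOSED
  event#3 t=4ms outcome=F: state=CLOSED
  event#4 t=8ms outcome=F: state=OPEN
  event#5 t=9ms outcome=S: state=OPEN
  event#6 t=10ms outcome=S: state=OPEN
  event#7 t=14ms outcome=S: state=CLOSED
  event#8 t=16ms outcome=S: state=CLOSED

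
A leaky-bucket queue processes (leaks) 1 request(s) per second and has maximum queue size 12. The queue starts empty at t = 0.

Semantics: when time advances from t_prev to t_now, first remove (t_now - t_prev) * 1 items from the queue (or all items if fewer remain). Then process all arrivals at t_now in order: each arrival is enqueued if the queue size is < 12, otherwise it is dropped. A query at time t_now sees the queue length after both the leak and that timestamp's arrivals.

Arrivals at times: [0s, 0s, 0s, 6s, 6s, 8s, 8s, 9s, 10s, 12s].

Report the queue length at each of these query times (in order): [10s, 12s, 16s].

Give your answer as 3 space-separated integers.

Answer: 2 1 0

Derivation:
Queue lengths at query times:
  query t=10s: backlog = 2
  query t=12s: backlog = 1
  query t=16s: backlog = 0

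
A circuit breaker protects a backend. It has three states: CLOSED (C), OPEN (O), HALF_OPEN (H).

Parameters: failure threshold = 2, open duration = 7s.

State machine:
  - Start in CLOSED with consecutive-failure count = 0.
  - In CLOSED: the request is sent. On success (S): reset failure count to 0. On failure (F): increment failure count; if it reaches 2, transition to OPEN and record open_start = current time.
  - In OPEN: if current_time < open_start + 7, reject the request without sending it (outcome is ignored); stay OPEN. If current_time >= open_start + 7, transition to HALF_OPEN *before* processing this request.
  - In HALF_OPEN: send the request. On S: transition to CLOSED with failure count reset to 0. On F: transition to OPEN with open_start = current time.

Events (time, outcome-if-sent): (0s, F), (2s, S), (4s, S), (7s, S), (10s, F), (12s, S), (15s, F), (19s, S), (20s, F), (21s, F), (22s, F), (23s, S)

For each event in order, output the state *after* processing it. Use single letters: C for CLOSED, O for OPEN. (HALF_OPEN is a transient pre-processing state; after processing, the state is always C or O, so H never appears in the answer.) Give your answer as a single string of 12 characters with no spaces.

Answer: CCCCCCCCCOOO

Derivation:
State after each event:
  event#1 t=0s outcome=F: state=CLOSED
  event#2 t=2s outcome=S: state=CLOSED
  event#3 t=4s outcome=S: state=CLOSED
  event#4 t=7s outcome=S: state=CLOSED
  event#5 t=10s outcome=F: state=CLOSED
  event#6 t=12s outcome=S: state=CLOSED
  event#7 t=15s outcome=F: state=CLOSED
  event#8 t=19s outcome=S: state=CLOSED
  event#9 t=20s outcome=F: state=CLOSED
  event#10 t=21s outcome=F: state=OPEN
  event#11 t=22s outcome=F: state=OPEN
  event#12 t=23s outcome=S: state=OPEN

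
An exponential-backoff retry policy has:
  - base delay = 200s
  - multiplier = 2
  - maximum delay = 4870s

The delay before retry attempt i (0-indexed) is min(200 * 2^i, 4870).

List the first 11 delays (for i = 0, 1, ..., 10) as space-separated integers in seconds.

Computing each delay:
  i=0: min(200*2^0, 4870) = 200
  i=1: min(200*2^1, 4870) = 400
  i=2: min(200*2^2, 4870) = 800
  i=3: min(200*2^3, 4870) = 1600
  i=4: min(200*2^4, 4870) = 3200
  i=5: min(200*2^5, 4870) = 4870
  i=6: min(200*2^6, 4870) = 4870
  i=7: min(200*2^7, 4870) = 4870
  i=8: min(200*2^8, 4870) = 4870
  i=9: min(200*2^9, 4870) = 4870
  i=10: min(200*2^10, 4870) = 4870

Answer: 200 400 800 1600 3200 4870 4870 4870 4870 4870 4870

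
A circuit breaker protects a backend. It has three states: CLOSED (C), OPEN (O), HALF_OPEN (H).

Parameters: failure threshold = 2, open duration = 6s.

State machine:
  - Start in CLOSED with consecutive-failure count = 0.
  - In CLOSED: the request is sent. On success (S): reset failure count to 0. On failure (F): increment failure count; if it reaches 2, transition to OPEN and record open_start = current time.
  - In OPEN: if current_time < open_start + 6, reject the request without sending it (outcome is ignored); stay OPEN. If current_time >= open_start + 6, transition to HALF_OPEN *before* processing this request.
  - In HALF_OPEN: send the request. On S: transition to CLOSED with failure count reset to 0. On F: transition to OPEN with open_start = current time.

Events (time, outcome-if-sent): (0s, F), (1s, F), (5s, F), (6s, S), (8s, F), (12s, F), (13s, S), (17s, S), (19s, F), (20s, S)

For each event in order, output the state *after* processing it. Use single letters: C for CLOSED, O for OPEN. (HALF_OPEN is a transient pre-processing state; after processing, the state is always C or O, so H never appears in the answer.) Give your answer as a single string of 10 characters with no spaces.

State after each event:
  event#1 t=0s outcome=F: state=CLOSED
  event#2 t=1s outcome=F: state=OPEN
  event#3 t=5s outcome=F: state=OPEN
  event#4 t=6s outcome=S: state=OPEN
  event#5 t=8s outcome=F: state=OPEN
  event#6 t=12s outcome=F: state=OPEN
  event#7 t=13s outcome=S: state=OPEN
  event#8 t=17s outcome=S: state=CLOSED
  event#9 t=19s outcome=F: state=CLOSED
  event#10 t=20s outcome=S: state=CLOSED

Answer: COOOOOOCCC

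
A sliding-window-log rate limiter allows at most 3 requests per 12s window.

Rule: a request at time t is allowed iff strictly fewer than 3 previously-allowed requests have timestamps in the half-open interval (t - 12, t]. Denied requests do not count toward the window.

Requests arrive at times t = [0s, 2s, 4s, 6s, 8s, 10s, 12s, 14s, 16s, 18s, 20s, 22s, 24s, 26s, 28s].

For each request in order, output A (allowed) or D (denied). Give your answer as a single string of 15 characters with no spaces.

Answer: AAADDDAAADDDAAA

Derivation:
Tracking allowed requests in the window:
  req#1 t=0s: ALLOW
  req#2 t=2s: ALLOW
  req#3 t=4s: ALLOW
  req#4 t=6s: DENY
  req#5 t=8s: DENY
  req#6 t=10s: DENY
  req#7 t=12s: ALLOW
  req#8 t=14s: ALLOW
  req#9 t=16s: ALLOW
  req#10 t=18s: DENY
  req#11 t=20s: DENY
  req#12 t=22s: DENY
  req#13 t=24s: ALLOW
  req#14 t=26s: ALLOW
  req#15 t=28s: ALLOW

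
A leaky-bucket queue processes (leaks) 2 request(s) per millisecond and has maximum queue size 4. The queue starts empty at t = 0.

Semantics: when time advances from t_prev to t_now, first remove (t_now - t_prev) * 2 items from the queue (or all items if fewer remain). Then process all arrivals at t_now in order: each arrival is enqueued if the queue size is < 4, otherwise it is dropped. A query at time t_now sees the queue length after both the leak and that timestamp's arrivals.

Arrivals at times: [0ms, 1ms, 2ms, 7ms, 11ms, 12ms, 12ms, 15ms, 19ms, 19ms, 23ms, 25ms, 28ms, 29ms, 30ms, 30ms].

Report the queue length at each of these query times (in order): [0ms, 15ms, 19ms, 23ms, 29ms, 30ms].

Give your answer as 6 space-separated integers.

Queue lengths at query times:
  query t=0ms: backlog = 1
  query t=15ms: backlog = 1
  query t=19ms: backlog = 2
  query t=23ms: backlog = 1
  query t=29ms: backlog = 1
  query t=30ms: backlog = 2

Answer: 1 1 2 1 1 2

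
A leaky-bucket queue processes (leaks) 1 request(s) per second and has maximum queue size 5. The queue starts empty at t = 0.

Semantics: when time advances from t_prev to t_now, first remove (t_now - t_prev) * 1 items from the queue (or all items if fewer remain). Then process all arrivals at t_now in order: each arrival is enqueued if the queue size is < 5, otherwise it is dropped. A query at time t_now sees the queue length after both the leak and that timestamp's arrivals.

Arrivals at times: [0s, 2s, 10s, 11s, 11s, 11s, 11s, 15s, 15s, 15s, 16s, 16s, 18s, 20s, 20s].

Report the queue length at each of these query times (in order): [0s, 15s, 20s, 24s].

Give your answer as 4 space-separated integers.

Answer: 1 3 3 0

Derivation:
Queue lengths at query times:
  query t=0s: backlog = 1
  query t=15s: backlog = 3
  query t=20s: backlog = 3
  query t=24s: backlog = 0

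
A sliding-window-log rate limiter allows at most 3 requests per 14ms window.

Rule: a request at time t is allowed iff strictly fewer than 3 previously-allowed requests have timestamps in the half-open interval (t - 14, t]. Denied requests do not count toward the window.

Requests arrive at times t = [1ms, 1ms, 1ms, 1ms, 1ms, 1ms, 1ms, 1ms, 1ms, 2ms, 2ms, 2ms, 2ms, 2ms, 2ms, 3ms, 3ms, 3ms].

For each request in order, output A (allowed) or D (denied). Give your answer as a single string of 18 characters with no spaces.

Tracking allowed requests in the window:
  req#1 t=1ms: ALLOW
  req#2 t=1ms: ALLOW
  req#3 t=1ms: ALLOW
  req#4 t=1ms: DENY
  req#5 t=1ms: DENY
  req#6 t=1ms: DENY
  req#7 t=1ms: DENY
  req#8 t=1ms: DENY
  req#9 t=1ms: DENY
  req#10 t=2ms: DENY
  req#11 t=2ms: DENY
  req#12 t=2ms: DENY
  req#13 t=2ms: DENY
  req#14 t=2ms: DENY
  req#15 t=2ms: DENY
  req#16 t=3ms: DENY
  req#17 t=3ms: DENY
  req#18 t=3ms: DENY

Answer: AAADDDDDDDDDDDDDDD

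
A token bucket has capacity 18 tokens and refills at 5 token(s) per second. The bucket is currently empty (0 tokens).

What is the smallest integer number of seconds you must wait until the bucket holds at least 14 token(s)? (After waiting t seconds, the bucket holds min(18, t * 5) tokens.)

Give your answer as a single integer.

Answer: 3

Derivation:
Need t * 5 >= 14, so t >= 14/5.
Smallest integer t = ceil(14/5) = 3.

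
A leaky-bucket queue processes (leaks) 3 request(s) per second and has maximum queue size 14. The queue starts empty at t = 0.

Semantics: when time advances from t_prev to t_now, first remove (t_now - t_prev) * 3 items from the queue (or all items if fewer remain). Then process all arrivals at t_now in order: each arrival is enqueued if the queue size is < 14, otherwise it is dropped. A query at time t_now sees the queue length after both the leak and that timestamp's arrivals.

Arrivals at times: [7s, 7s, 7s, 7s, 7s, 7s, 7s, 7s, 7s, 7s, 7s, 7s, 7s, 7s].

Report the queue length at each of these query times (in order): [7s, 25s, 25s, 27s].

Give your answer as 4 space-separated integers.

Queue lengths at query times:
  query t=7s: backlog = 14
  query t=25s: backlog = 0
  query t=25s: backlog = 0
  query t=27s: backlog = 0

Answer: 14 0 0 0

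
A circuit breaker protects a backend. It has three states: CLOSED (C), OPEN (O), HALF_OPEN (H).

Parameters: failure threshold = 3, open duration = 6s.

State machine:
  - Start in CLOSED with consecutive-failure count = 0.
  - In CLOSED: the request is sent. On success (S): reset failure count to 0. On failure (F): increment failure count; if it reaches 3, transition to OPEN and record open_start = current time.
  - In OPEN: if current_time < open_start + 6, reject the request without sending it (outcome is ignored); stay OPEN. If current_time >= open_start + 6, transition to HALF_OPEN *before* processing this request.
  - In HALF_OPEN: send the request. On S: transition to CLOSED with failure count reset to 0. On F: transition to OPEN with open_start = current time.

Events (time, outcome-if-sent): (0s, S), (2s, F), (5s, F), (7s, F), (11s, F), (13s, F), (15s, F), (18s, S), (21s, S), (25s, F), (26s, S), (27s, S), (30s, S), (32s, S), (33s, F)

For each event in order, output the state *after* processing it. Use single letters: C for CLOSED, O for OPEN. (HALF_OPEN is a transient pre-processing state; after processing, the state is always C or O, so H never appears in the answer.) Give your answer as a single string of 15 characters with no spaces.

Answer: CCCOOOOOCCCCCCC

Derivation:
State after each event:
  event#1 t=0s outcome=S: state=CLOSED
  event#2 t=2s outcome=F: state=CLOSED
  event#3 t=5s outcome=F: state=CLOSED
  event#4 t=7s outcome=F: state=OPEN
  event#5 t=11s outcome=F: state=OPEN
  event#6 t=13s outcome=F: state=OPEN
  event#7 t=15s outcome=F: state=OPEN
  event#8 t=18s outcome=S: state=OPEN
  event#9 t=21s outcome=S: state=CLOSED
  event#10 t=25s outcome=F: state=CLOSED
  event#11 t=26s outcome=S: state=CLOSED
  event#12 t=27s outcome=S: state=CLOSED
  event#13 t=30s outcome=S: state=CLOSED
  event#14 t=32s outcome=S: state=CLOSED
  event#15 t=33s outcome=F: state=CLOSED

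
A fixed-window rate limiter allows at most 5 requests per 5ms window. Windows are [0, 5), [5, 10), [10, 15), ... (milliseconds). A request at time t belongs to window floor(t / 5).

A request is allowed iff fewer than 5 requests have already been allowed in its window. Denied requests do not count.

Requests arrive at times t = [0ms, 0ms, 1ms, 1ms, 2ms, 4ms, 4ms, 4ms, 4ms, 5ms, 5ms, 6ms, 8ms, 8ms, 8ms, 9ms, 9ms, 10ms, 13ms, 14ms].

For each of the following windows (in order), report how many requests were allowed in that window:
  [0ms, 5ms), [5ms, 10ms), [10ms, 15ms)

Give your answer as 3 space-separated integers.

Answer: 5 5 3

Derivation:
Processing requests:
  req#1 t=0ms (window 0): ALLOW
  req#2 t=0ms (window 0): ALLOW
  req#3 t=1ms (window 0): ALLOW
  req#4 t=1ms (window 0): ALLOW
  req#5 t=2ms (window 0): ALLOW
  req#6 t=4ms (window 0): DENY
  req#7 t=4ms (window 0): DENY
  req#8 t=4ms (window 0): DENY
  req#9 t=4ms (window 0): DENY
  req#10 t=5ms (window 1): ALLOW
  req#11 t=5ms (window 1): ALLOW
  req#12 t=6ms (window 1): ALLOW
  req#13 t=8ms (window 1): ALLOW
  req#14 t=8ms (window 1): ALLOW
  req#15 t=8ms (window 1): DENY
  req#16 t=9ms (window 1): DENY
  req#17 t=9ms (window 1): DENY
  req#18 t=10ms (window 2): ALLOW
  req#19 t=13ms (window 2): ALLOW
  req#20 t=14ms (window 2): ALLOW

Allowed counts by window: 5 5 3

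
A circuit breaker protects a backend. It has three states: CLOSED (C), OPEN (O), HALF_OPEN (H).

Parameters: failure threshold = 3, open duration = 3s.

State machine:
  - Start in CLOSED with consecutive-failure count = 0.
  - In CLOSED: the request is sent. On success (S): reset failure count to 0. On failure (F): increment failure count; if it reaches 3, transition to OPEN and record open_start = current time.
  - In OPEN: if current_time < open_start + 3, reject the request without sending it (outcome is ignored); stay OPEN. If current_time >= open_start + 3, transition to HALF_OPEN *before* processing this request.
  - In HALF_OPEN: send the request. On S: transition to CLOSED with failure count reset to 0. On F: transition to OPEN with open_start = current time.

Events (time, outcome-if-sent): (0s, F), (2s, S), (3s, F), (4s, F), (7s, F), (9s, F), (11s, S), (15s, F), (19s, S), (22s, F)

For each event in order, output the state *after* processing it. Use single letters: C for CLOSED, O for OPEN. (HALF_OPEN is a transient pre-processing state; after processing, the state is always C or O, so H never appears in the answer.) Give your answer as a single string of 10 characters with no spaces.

Answer: CCCCOOCCCC

Derivation:
State after each event:
  event#1 t=0s outcome=F: state=CLOSED
  event#2 t=2s outcome=S: state=CLOSED
  event#3 t=3s outcome=F: state=CLOSED
  event#4 t=4s outcome=F: state=CLOSED
  event#5 t=7s outcome=F: state=OPEN
  event#6 t=9s outcome=F: state=OPEN
  event#7 t=11s outcome=S: state=CLOSED
  event#8 t=15s outcome=F: state=CLOSED
  event#9 t=19s outcome=S: state=CLOSED
  event#10 t=22s outcome=F: state=CLOSED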